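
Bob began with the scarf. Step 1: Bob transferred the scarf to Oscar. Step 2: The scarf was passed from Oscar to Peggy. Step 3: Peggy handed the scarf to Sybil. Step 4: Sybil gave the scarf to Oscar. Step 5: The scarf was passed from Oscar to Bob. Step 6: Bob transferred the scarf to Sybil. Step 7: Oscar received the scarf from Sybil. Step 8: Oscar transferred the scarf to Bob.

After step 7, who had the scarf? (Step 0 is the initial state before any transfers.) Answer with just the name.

Answer: Oscar

Derivation:
Tracking the scarf holder through step 7:
After step 0 (start): Bob
After step 1: Oscar
After step 2: Peggy
After step 3: Sybil
After step 4: Oscar
After step 5: Bob
After step 6: Sybil
After step 7: Oscar

At step 7, the holder is Oscar.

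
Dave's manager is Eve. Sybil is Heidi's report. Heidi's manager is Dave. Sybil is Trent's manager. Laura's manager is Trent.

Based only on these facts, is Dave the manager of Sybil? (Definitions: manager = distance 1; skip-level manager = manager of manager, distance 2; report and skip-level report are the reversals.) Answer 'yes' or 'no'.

Reconstructing the manager chain from the given facts:
  Eve -> Dave -> Heidi -> Sybil -> Trent -> Laura
(each arrow means 'manager of the next')
Positions in the chain (0 = top):
  position of Eve: 0
  position of Dave: 1
  position of Heidi: 2
  position of Sybil: 3
  position of Trent: 4
  position of Laura: 5

Dave is at position 1, Sybil is at position 3; signed distance (j - i) = 2.
'manager' requires j - i = 1. Actual distance is 2, so the relation does NOT hold.

Answer: no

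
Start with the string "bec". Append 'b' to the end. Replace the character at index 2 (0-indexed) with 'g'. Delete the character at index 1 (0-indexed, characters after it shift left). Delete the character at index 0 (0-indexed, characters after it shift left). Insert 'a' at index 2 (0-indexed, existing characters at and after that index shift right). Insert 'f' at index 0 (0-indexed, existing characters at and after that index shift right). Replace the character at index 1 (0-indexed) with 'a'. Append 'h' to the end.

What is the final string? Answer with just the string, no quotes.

Answer: fabah

Derivation:
Applying each edit step by step:
Start: "bec"
Op 1 (append 'b'): "bec" -> "becb"
Op 2 (replace idx 2: 'c' -> 'g'): "becb" -> "begb"
Op 3 (delete idx 1 = 'e'): "begb" -> "bgb"
Op 4 (delete idx 0 = 'b'): "bgb" -> "gb"
Op 5 (insert 'a' at idx 2): "gb" -> "gba"
Op 6 (insert 'f' at idx 0): "gba" -> "fgba"
Op 7 (replace idx 1: 'g' -> 'a'): "fgba" -> "faba"
Op 8 (append 'h'): "faba" -> "fabah"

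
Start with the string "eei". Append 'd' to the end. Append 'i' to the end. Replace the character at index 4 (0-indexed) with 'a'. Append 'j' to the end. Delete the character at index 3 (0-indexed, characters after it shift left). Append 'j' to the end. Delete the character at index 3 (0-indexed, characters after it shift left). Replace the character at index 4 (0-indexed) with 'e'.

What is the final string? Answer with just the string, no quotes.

Answer: eeije

Derivation:
Applying each edit step by step:
Start: "eei"
Op 1 (append 'd'): "eei" -> "eeid"
Op 2 (append 'i'): "eeid" -> "eeidi"
Op 3 (replace idx 4: 'i' -> 'a'): "eeidi" -> "eeida"
Op 4 (append 'j'): "eeida" -> "eeidaj"
Op 5 (delete idx 3 = 'd'): "eeidaj" -> "eeiaj"
Op 6 (append 'j'): "eeiaj" -> "eeiajj"
Op 7 (delete idx 3 = 'a'): "eeiajj" -> "eeijj"
Op 8 (replace idx 4: 'j' -> 'e'): "eeijj" -> "eeije"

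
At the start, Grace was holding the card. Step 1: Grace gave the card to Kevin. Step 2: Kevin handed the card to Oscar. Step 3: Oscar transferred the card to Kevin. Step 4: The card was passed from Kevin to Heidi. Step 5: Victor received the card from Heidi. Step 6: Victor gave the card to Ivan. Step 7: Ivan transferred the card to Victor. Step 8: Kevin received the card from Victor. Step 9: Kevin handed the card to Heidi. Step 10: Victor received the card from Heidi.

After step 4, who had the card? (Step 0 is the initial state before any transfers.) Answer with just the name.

Answer: Heidi

Derivation:
Tracking the card holder through step 4:
After step 0 (start): Grace
After step 1: Kevin
After step 2: Oscar
After step 3: Kevin
After step 4: Heidi

At step 4, the holder is Heidi.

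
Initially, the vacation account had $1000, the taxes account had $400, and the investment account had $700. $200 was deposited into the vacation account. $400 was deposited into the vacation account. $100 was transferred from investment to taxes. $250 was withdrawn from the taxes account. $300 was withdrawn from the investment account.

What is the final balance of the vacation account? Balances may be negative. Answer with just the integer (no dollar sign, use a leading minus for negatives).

Tracking account balances step by step:
Start: vacation=1000, taxes=400, investment=700
Event 1 (deposit 200 to vacation): vacation: 1000 + 200 = 1200. Balances: vacation=1200, taxes=400, investment=700
Event 2 (deposit 400 to vacation): vacation: 1200 + 400 = 1600. Balances: vacation=1600, taxes=400, investment=700
Event 3 (transfer 100 investment -> taxes): investment: 700 - 100 = 600, taxes: 400 + 100 = 500. Balances: vacation=1600, taxes=500, investment=600
Event 4 (withdraw 250 from taxes): taxes: 500 - 250 = 250. Balances: vacation=1600, taxes=250, investment=600
Event 5 (withdraw 300 from investment): investment: 600 - 300 = 300. Balances: vacation=1600, taxes=250, investment=300

Final balance of vacation: 1600

Answer: 1600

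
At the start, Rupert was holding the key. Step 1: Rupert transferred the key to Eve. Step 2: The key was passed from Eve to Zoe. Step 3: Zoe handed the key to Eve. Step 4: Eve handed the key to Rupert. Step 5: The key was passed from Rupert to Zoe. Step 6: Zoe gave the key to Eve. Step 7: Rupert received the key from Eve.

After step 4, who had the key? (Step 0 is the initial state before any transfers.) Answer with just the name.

Tracking the key holder through step 4:
After step 0 (start): Rupert
After step 1: Eve
After step 2: Zoe
After step 3: Eve
After step 4: Rupert

At step 4, the holder is Rupert.

Answer: Rupert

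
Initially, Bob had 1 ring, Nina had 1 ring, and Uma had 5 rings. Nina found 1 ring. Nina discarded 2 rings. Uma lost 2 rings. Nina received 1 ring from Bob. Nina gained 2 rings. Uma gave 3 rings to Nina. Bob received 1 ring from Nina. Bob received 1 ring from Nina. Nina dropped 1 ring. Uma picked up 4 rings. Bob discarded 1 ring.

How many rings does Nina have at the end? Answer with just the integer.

Tracking counts step by step:
Start: Bob=1, Nina=1, Uma=5
Event 1 (Nina +1): Nina: 1 -> 2. State: Bob=1, Nina=2, Uma=5
Event 2 (Nina -2): Nina: 2 -> 0. State: Bob=1, Nina=0, Uma=5
Event 3 (Uma -2): Uma: 5 -> 3. State: Bob=1, Nina=0, Uma=3
Event 4 (Bob -> Nina, 1): Bob: 1 -> 0, Nina: 0 -> 1. State: Bob=0, Nina=1, Uma=3
Event 5 (Nina +2): Nina: 1 -> 3. State: Bob=0, Nina=3, Uma=3
Event 6 (Uma -> Nina, 3): Uma: 3 -> 0, Nina: 3 -> 6. State: Bob=0, Nina=6, Uma=0
Event 7 (Nina -> Bob, 1): Nina: 6 -> 5, Bob: 0 -> 1. State: Bob=1, Nina=5, Uma=0
Event 8 (Nina -> Bob, 1): Nina: 5 -> 4, Bob: 1 -> 2. State: Bob=2, Nina=4, Uma=0
Event 9 (Nina -1): Nina: 4 -> 3. State: Bob=2, Nina=3, Uma=0
Event 10 (Uma +4): Uma: 0 -> 4. State: Bob=2, Nina=3, Uma=4
Event 11 (Bob -1): Bob: 2 -> 1. State: Bob=1, Nina=3, Uma=4

Nina's final count: 3

Answer: 3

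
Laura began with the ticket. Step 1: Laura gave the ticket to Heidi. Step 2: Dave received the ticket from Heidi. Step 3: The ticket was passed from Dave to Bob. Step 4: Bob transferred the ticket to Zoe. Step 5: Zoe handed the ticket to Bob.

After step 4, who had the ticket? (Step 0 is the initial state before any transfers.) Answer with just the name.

Tracking the ticket holder through step 4:
After step 0 (start): Laura
After step 1: Heidi
After step 2: Dave
After step 3: Bob
After step 4: Zoe

At step 4, the holder is Zoe.

Answer: Zoe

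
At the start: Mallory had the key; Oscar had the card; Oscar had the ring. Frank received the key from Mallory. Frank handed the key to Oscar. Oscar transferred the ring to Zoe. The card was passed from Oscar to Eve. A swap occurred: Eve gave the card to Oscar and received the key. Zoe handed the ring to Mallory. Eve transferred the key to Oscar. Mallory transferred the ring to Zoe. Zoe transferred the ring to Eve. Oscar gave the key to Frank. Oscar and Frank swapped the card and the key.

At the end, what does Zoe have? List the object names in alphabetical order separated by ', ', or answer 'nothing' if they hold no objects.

Tracking all object holders:
Start: key:Mallory, card:Oscar, ring:Oscar
Event 1 (give key: Mallory -> Frank). State: key:Frank, card:Oscar, ring:Oscar
Event 2 (give key: Frank -> Oscar). State: key:Oscar, card:Oscar, ring:Oscar
Event 3 (give ring: Oscar -> Zoe). State: key:Oscar, card:Oscar, ring:Zoe
Event 4 (give card: Oscar -> Eve). State: key:Oscar, card:Eve, ring:Zoe
Event 5 (swap card<->key: now card:Oscar, key:Eve). State: key:Eve, card:Oscar, ring:Zoe
Event 6 (give ring: Zoe -> Mallory). State: key:Eve, card:Oscar, ring:Mallory
Event 7 (give key: Eve -> Oscar). State: key:Oscar, card:Oscar, ring:Mallory
Event 8 (give ring: Mallory -> Zoe). State: key:Oscar, card:Oscar, ring:Zoe
Event 9 (give ring: Zoe -> Eve). State: key:Oscar, card:Oscar, ring:Eve
Event 10 (give key: Oscar -> Frank). State: key:Frank, card:Oscar, ring:Eve
Event 11 (swap card<->key: now card:Frank, key:Oscar). State: key:Oscar, card:Frank, ring:Eve

Final state: key:Oscar, card:Frank, ring:Eve
Zoe holds: (nothing).

Answer: nothing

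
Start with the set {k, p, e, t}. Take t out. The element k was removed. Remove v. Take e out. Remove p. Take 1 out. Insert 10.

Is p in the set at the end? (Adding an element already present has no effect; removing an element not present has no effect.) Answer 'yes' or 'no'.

Tracking the set through each operation:
Start: {e, k, p, t}
Event 1 (remove t): removed. Set: {e, k, p}
Event 2 (remove k): removed. Set: {e, p}
Event 3 (remove v): not present, no change. Set: {e, p}
Event 4 (remove e): removed. Set: {p}
Event 5 (remove p): removed. Set: {}
Event 6 (remove 1): not present, no change. Set: {}
Event 7 (add 10): added. Set: {10}

Final set: {10} (size 1)
p is NOT in the final set.

Answer: no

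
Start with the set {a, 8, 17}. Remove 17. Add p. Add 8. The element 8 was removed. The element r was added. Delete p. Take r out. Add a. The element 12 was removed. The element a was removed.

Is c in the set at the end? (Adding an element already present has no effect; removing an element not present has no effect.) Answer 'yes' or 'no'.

Tracking the set through each operation:
Start: {17, 8, a}
Event 1 (remove 17): removed. Set: {8, a}
Event 2 (add p): added. Set: {8, a, p}
Event 3 (add 8): already present, no change. Set: {8, a, p}
Event 4 (remove 8): removed. Set: {a, p}
Event 5 (add r): added. Set: {a, p, r}
Event 6 (remove p): removed. Set: {a, r}
Event 7 (remove r): removed. Set: {a}
Event 8 (add a): already present, no change. Set: {a}
Event 9 (remove 12): not present, no change. Set: {a}
Event 10 (remove a): removed. Set: {}

Final set: {} (size 0)
c is NOT in the final set.

Answer: no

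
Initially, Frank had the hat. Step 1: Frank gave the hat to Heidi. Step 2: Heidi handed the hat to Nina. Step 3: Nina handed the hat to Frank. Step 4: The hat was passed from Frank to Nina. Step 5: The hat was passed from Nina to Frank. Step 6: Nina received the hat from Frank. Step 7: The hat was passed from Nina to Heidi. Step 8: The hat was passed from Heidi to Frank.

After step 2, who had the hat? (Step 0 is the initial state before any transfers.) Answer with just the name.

Answer: Nina

Derivation:
Tracking the hat holder through step 2:
After step 0 (start): Frank
After step 1: Heidi
After step 2: Nina

At step 2, the holder is Nina.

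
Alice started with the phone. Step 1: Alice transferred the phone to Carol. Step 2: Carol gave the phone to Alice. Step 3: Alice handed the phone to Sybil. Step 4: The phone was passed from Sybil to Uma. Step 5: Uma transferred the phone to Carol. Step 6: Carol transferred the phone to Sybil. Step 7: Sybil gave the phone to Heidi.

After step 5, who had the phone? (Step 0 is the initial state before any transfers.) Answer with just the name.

Tracking the phone holder through step 5:
After step 0 (start): Alice
After step 1: Carol
After step 2: Alice
After step 3: Sybil
After step 4: Uma
After step 5: Carol

At step 5, the holder is Carol.

Answer: Carol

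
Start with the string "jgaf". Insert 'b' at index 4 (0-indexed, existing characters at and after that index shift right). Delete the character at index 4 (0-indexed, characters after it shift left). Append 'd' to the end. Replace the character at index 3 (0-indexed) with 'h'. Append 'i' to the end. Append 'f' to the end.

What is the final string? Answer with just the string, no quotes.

Answer: jgahdif

Derivation:
Applying each edit step by step:
Start: "jgaf"
Op 1 (insert 'b' at idx 4): "jgaf" -> "jgafb"
Op 2 (delete idx 4 = 'b'): "jgafb" -> "jgaf"
Op 3 (append 'd'): "jgaf" -> "jgafd"
Op 4 (replace idx 3: 'f' -> 'h'): "jgafd" -> "jgahd"
Op 5 (append 'i'): "jgahd" -> "jgahdi"
Op 6 (append 'f'): "jgahdi" -> "jgahdif"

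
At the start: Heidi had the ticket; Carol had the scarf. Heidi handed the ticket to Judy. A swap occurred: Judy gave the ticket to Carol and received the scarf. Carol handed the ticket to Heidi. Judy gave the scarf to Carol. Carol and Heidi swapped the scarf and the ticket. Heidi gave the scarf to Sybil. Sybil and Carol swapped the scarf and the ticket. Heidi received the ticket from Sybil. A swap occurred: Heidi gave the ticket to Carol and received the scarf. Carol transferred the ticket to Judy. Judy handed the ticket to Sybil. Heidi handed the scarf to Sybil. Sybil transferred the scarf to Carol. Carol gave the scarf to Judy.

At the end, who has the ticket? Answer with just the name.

Answer: Sybil

Derivation:
Tracking all object holders:
Start: ticket:Heidi, scarf:Carol
Event 1 (give ticket: Heidi -> Judy). State: ticket:Judy, scarf:Carol
Event 2 (swap ticket<->scarf: now ticket:Carol, scarf:Judy). State: ticket:Carol, scarf:Judy
Event 3 (give ticket: Carol -> Heidi). State: ticket:Heidi, scarf:Judy
Event 4 (give scarf: Judy -> Carol). State: ticket:Heidi, scarf:Carol
Event 5 (swap scarf<->ticket: now scarf:Heidi, ticket:Carol). State: ticket:Carol, scarf:Heidi
Event 6 (give scarf: Heidi -> Sybil). State: ticket:Carol, scarf:Sybil
Event 7 (swap scarf<->ticket: now scarf:Carol, ticket:Sybil). State: ticket:Sybil, scarf:Carol
Event 8 (give ticket: Sybil -> Heidi). State: ticket:Heidi, scarf:Carol
Event 9 (swap ticket<->scarf: now ticket:Carol, scarf:Heidi). State: ticket:Carol, scarf:Heidi
Event 10 (give ticket: Carol -> Judy). State: ticket:Judy, scarf:Heidi
Event 11 (give ticket: Judy -> Sybil). State: ticket:Sybil, scarf:Heidi
Event 12 (give scarf: Heidi -> Sybil). State: ticket:Sybil, scarf:Sybil
Event 13 (give scarf: Sybil -> Carol). State: ticket:Sybil, scarf:Carol
Event 14 (give scarf: Carol -> Judy). State: ticket:Sybil, scarf:Judy

Final state: ticket:Sybil, scarf:Judy
The ticket is held by Sybil.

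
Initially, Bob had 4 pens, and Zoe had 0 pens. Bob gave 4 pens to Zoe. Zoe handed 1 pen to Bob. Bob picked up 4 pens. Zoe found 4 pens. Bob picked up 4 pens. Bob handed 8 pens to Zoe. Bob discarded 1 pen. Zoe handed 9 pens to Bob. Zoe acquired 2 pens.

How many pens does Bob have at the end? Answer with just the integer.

Tracking counts step by step:
Start: Bob=4, Zoe=0
Event 1 (Bob -> Zoe, 4): Bob: 4 -> 0, Zoe: 0 -> 4. State: Bob=0, Zoe=4
Event 2 (Zoe -> Bob, 1): Zoe: 4 -> 3, Bob: 0 -> 1. State: Bob=1, Zoe=3
Event 3 (Bob +4): Bob: 1 -> 5. State: Bob=5, Zoe=3
Event 4 (Zoe +4): Zoe: 3 -> 7. State: Bob=5, Zoe=7
Event 5 (Bob +4): Bob: 5 -> 9. State: Bob=9, Zoe=7
Event 6 (Bob -> Zoe, 8): Bob: 9 -> 1, Zoe: 7 -> 15. State: Bob=1, Zoe=15
Event 7 (Bob -1): Bob: 1 -> 0. State: Bob=0, Zoe=15
Event 8 (Zoe -> Bob, 9): Zoe: 15 -> 6, Bob: 0 -> 9. State: Bob=9, Zoe=6
Event 9 (Zoe +2): Zoe: 6 -> 8. State: Bob=9, Zoe=8

Bob's final count: 9

Answer: 9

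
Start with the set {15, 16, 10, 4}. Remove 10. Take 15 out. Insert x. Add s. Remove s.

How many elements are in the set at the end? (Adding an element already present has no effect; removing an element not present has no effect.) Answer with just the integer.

Answer: 3

Derivation:
Tracking the set through each operation:
Start: {10, 15, 16, 4}
Event 1 (remove 10): removed. Set: {15, 16, 4}
Event 2 (remove 15): removed. Set: {16, 4}
Event 3 (add x): added. Set: {16, 4, x}
Event 4 (add s): added. Set: {16, 4, s, x}
Event 5 (remove s): removed. Set: {16, 4, x}

Final set: {16, 4, x} (size 3)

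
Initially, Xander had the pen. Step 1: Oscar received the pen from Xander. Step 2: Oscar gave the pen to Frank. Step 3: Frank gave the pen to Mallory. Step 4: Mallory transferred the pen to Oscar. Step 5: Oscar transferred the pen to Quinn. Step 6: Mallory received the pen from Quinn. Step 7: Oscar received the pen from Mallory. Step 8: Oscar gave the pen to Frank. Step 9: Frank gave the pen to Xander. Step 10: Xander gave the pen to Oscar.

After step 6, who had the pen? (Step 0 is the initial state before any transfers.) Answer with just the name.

Tracking the pen holder through step 6:
After step 0 (start): Xander
After step 1: Oscar
After step 2: Frank
After step 3: Mallory
After step 4: Oscar
After step 5: Quinn
After step 6: Mallory

At step 6, the holder is Mallory.

Answer: Mallory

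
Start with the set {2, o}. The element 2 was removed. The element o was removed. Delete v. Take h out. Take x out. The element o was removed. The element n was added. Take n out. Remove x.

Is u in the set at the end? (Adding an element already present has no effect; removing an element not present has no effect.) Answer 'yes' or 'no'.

Tracking the set through each operation:
Start: {2, o}
Event 1 (remove 2): removed. Set: {o}
Event 2 (remove o): removed. Set: {}
Event 3 (remove v): not present, no change. Set: {}
Event 4 (remove h): not present, no change. Set: {}
Event 5 (remove x): not present, no change. Set: {}
Event 6 (remove o): not present, no change. Set: {}
Event 7 (add n): added. Set: {n}
Event 8 (remove n): removed. Set: {}
Event 9 (remove x): not present, no change. Set: {}

Final set: {} (size 0)
u is NOT in the final set.

Answer: no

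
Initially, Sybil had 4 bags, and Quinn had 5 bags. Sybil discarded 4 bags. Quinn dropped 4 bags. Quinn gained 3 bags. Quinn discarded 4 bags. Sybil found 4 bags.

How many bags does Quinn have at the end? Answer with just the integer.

Answer: 0

Derivation:
Tracking counts step by step:
Start: Sybil=4, Quinn=5
Event 1 (Sybil -4): Sybil: 4 -> 0. State: Sybil=0, Quinn=5
Event 2 (Quinn -4): Quinn: 5 -> 1. State: Sybil=0, Quinn=1
Event 3 (Quinn +3): Quinn: 1 -> 4. State: Sybil=0, Quinn=4
Event 4 (Quinn -4): Quinn: 4 -> 0. State: Sybil=0, Quinn=0
Event 5 (Sybil +4): Sybil: 0 -> 4. State: Sybil=4, Quinn=0

Quinn's final count: 0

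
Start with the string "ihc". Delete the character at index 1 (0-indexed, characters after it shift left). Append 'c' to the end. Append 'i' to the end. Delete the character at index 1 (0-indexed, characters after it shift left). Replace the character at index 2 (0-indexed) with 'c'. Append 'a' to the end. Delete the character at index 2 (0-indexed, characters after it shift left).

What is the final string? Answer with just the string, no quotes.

Answer: ica

Derivation:
Applying each edit step by step:
Start: "ihc"
Op 1 (delete idx 1 = 'h'): "ihc" -> "ic"
Op 2 (append 'c'): "ic" -> "icc"
Op 3 (append 'i'): "icc" -> "icci"
Op 4 (delete idx 1 = 'c'): "icci" -> "ici"
Op 5 (replace idx 2: 'i' -> 'c'): "ici" -> "icc"
Op 6 (append 'a'): "icc" -> "icca"
Op 7 (delete idx 2 = 'c'): "icca" -> "ica"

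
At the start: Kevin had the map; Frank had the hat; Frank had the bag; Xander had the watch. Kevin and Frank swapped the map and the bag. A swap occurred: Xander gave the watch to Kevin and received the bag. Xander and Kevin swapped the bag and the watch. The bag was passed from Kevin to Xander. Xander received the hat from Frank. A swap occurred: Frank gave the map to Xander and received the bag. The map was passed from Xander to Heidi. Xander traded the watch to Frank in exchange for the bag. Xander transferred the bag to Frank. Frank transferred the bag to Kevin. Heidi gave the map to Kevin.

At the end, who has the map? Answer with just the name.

Tracking all object holders:
Start: map:Kevin, hat:Frank, bag:Frank, watch:Xander
Event 1 (swap map<->bag: now map:Frank, bag:Kevin). State: map:Frank, hat:Frank, bag:Kevin, watch:Xander
Event 2 (swap watch<->bag: now watch:Kevin, bag:Xander). State: map:Frank, hat:Frank, bag:Xander, watch:Kevin
Event 3 (swap bag<->watch: now bag:Kevin, watch:Xander). State: map:Frank, hat:Frank, bag:Kevin, watch:Xander
Event 4 (give bag: Kevin -> Xander). State: map:Frank, hat:Frank, bag:Xander, watch:Xander
Event 5 (give hat: Frank -> Xander). State: map:Frank, hat:Xander, bag:Xander, watch:Xander
Event 6 (swap map<->bag: now map:Xander, bag:Frank). State: map:Xander, hat:Xander, bag:Frank, watch:Xander
Event 7 (give map: Xander -> Heidi). State: map:Heidi, hat:Xander, bag:Frank, watch:Xander
Event 8 (swap watch<->bag: now watch:Frank, bag:Xander). State: map:Heidi, hat:Xander, bag:Xander, watch:Frank
Event 9 (give bag: Xander -> Frank). State: map:Heidi, hat:Xander, bag:Frank, watch:Frank
Event 10 (give bag: Frank -> Kevin). State: map:Heidi, hat:Xander, bag:Kevin, watch:Frank
Event 11 (give map: Heidi -> Kevin). State: map:Kevin, hat:Xander, bag:Kevin, watch:Frank

Final state: map:Kevin, hat:Xander, bag:Kevin, watch:Frank
The map is held by Kevin.

Answer: Kevin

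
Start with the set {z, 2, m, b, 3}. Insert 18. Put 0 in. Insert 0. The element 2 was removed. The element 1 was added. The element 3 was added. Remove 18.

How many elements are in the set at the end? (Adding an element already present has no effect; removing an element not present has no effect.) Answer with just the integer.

Answer: 6

Derivation:
Tracking the set through each operation:
Start: {2, 3, b, m, z}
Event 1 (add 18): added. Set: {18, 2, 3, b, m, z}
Event 2 (add 0): added. Set: {0, 18, 2, 3, b, m, z}
Event 3 (add 0): already present, no change. Set: {0, 18, 2, 3, b, m, z}
Event 4 (remove 2): removed. Set: {0, 18, 3, b, m, z}
Event 5 (add 1): added. Set: {0, 1, 18, 3, b, m, z}
Event 6 (add 3): already present, no change. Set: {0, 1, 18, 3, b, m, z}
Event 7 (remove 18): removed. Set: {0, 1, 3, b, m, z}

Final set: {0, 1, 3, b, m, z} (size 6)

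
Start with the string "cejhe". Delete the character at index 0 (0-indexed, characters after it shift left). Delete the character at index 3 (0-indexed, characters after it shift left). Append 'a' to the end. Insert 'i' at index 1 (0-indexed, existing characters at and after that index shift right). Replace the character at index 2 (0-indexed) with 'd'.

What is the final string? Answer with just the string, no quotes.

Answer: eidha

Derivation:
Applying each edit step by step:
Start: "cejhe"
Op 1 (delete idx 0 = 'c'): "cejhe" -> "ejhe"
Op 2 (delete idx 3 = 'e'): "ejhe" -> "ejh"
Op 3 (append 'a'): "ejh" -> "ejha"
Op 4 (insert 'i' at idx 1): "ejha" -> "eijha"
Op 5 (replace idx 2: 'j' -> 'd'): "eijha" -> "eidha"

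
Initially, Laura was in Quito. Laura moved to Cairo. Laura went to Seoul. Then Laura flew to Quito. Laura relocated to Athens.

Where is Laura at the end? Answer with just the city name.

Tracking Laura's location:
Start: Laura is in Quito.
After move 1: Quito -> Cairo. Laura is in Cairo.
After move 2: Cairo -> Seoul. Laura is in Seoul.
After move 3: Seoul -> Quito. Laura is in Quito.
After move 4: Quito -> Athens. Laura is in Athens.

Answer: Athens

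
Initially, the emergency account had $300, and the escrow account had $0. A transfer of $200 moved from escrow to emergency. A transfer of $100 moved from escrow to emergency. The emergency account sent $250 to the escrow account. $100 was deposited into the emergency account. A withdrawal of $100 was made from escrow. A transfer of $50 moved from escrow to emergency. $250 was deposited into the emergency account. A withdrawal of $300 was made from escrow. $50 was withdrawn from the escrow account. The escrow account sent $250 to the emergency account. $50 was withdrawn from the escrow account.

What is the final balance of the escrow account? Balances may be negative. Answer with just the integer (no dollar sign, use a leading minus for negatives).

Tracking account balances step by step:
Start: emergency=300, escrow=0
Event 1 (transfer 200 escrow -> emergency): escrow: 0 - 200 = -200, emergency: 300 + 200 = 500. Balances: emergency=500, escrow=-200
Event 2 (transfer 100 escrow -> emergency): escrow: -200 - 100 = -300, emergency: 500 + 100 = 600. Balances: emergency=600, escrow=-300
Event 3 (transfer 250 emergency -> escrow): emergency: 600 - 250 = 350, escrow: -300 + 250 = -50. Balances: emergency=350, escrow=-50
Event 4 (deposit 100 to emergency): emergency: 350 + 100 = 450. Balances: emergency=450, escrow=-50
Event 5 (withdraw 100 from escrow): escrow: -50 - 100 = -150. Balances: emergency=450, escrow=-150
Event 6 (transfer 50 escrow -> emergency): escrow: -150 - 50 = -200, emergency: 450 + 50 = 500. Balances: emergency=500, escrow=-200
Event 7 (deposit 250 to emergency): emergency: 500 + 250 = 750. Balances: emergency=750, escrow=-200
Event 8 (withdraw 300 from escrow): escrow: -200 - 300 = -500. Balances: emergency=750, escrow=-500
Event 9 (withdraw 50 from escrow): escrow: -500 - 50 = -550. Balances: emergency=750, escrow=-550
Event 10 (transfer 250 escrow -> emergency): escrow: -550 - 250 = -800, emergency: 750 + 250 = 1000. Balances: emergency=1000, escrow=-800
Event 11 (withdraw 50 from escrow): escrow: -800 - 50 = -850. Balances: emergency=1000, escrow=-850

Final balance of escrow: -850

Answer: -850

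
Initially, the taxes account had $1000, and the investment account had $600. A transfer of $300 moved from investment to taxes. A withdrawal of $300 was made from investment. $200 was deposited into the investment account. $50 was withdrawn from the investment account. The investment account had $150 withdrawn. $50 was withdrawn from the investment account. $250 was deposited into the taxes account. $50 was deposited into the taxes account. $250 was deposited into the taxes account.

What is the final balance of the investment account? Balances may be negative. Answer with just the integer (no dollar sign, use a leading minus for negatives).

Tracking account balances step by step:
Start: taxes=1000, investment=600
Event 1 (transfer 300 investment -> taxes): investment: 600 - 300 = 300, taxes: 1000 + 300 = 1300. Balances: taxes=1300, investment=300
Event 2 (withdraw 300 from investment): investment: 300 - 300 = 0. Balances: taxes=1300, investment=0
Event 3 (deposit 200 to investment): investment: 0 + 200 = 200. Balances: taxes=1300, investment=200
Event 4 (withdraw 50 from investment): investment: 200 - 50 = 150. Balances: taxes=1300, investment=150
Event 5 (withdraw 150 from investment): investment: 150 - 150 = 0. Balances: taxes=1300, investment=0
Event 6 (withdraw 50 from investment): investment: 0 - 50 = -50. Balances: taxes=1300, investment=-50
Event 7 (deposit 250 to taxes): taxes: 1300 + 250 = 1550. Balances: taxes=1550, investment=-50
Event 8 (deposit 50 to taxes): taxes: 1550 + 50 = 1600. Balances: taxes=1600, investment=-50
Event 9 (deposit 250 to taxes): taxes: 1600 + 250 = 1850. Balances: taxes=1850, investment=-50

Final balance of investment: -50

Answer: -50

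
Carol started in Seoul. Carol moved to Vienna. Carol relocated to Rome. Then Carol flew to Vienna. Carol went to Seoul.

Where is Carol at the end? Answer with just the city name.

Tracking Carol's location:
Start: Carol is in Seoul.
After move 1: Seoul -> Vienna. Carol is in Vienna.
After move 2: Vienna -> Rome. Carol is in Rome.
After move 3: Rome -> Vienna. Carol is in Vienna.
After move 4: Vienna -> Seoul. Carol is in Seoul.

Answer: Seoul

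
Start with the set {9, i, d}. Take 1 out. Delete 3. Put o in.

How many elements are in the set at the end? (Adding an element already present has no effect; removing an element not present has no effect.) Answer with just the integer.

Tracking the set through each operation:
Start: {9, d, i}
Event 1 (remove 1): not present, no change. Set: {9, d, i}
Event 2 (remove 3): not present, no change. Set: {9, d, i}
Event 3 (add o): added. Set: {9, d, i, o}

Final set: {9, d, i, o} (size 4)

Answer: 4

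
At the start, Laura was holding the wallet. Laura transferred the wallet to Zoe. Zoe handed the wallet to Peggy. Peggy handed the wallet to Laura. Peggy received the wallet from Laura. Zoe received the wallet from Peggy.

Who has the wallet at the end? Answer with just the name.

Tracking the wallet through each event:
Start: Laura has the wallet.
After event 1: Zoe has the wallet.
After event 2: Peggy has the wallet.
After event 3: Laura has the wallet.
After event 4: Peggy has the wallet.
After event 5: Zoe has the wallet.

Answer: Zoe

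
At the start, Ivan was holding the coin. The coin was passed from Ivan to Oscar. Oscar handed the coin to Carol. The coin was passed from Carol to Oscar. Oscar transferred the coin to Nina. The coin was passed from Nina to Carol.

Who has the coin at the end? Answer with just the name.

Tracking the coin through each event:
Start: Ivan has the coin.
After event 1: Oscar has the coin.
After event 2: Carol has the coin.
After event 3: Oscar has the coin.
After event 4: Nina has the coin.
After event 5: Carol has the coin.

Answer: Carol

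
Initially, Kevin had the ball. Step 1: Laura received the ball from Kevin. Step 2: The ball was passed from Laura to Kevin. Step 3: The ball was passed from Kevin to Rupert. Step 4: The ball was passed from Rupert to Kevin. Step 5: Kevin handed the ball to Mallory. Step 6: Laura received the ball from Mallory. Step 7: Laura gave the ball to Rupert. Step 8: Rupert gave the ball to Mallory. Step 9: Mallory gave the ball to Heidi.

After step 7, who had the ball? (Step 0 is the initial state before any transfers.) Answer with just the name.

Answer: Rupert

Derivation:
Tracking the ball holder through step 7:
After step 0 (start): Kevin
After step 1: Laura
After step 2: Kevin
After step 3: Rupert
After step 4: Kevin
After step 5: Mallory
After step 6: Laura
After step 7: Rupert

At step 7, the holder is Rupert.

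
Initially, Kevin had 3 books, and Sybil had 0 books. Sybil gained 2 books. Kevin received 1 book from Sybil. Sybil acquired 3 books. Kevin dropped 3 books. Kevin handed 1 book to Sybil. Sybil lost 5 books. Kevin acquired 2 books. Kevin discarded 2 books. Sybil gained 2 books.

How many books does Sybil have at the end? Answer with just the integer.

Answer: 2

Derivation:
Tracking counts step by step:
Start: Kevin=3, Sybil=0
Event 1 (Sybil +2): Sybil: 0 -> 2. State: Kevin=3, Sybil=2
Event 2 (Sybil -> Kevin, 1): Sybil: 2 -> 1, Kevin: 3 -> 4. State: Kevin=4, Sybil=1
Event 3 (Sybil +3): Sybil: 1 -> 4. State: Kevin=4, Sybil=4
Event 4 (Kevin -3): Kevin: 4 -> 1. State: Kevin=1, Sybil=4
Event 5 (Kevin -> Sybil, 1): Kevin: 1 -> 0, Sybil: 4 -> 5. State: Kevin=0, Sybil=5
Event 6 (Sybil -5): Sybil: 5 -> 0. State: Kevin=0, Sybil=0
Event 7 (Kevin +2): Kevin: 0 -> 2. State: Kevin=2, Sybil=0
Event 8 (Kevin -2): Kevin: 2 -> 0. State: Kevin=0, Sybil=0
Event 9 (Sybil +2): Sybil: 0 -> 2. State: Kevin=0, Sybil=2

Sybil's final count: 2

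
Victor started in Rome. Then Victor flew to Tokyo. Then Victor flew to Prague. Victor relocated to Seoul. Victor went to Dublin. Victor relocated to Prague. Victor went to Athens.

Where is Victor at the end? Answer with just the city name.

Tracking Victor's location:
Start: Victor is in Rome.
After move 1: Rome -> Tokyo. Victor is in Tokyo.
After move 2: Tokyo -> Prague. Victor is in Prague.
After move 3: Prague -> Seoul. Victor is in Seoul.
After move 4: Seoul -> Dublin. Victor is in Dublin.
After move 5: Dublin -> Prague. Victor is in Prague.
After move 6: Prague -> Athens. Victor is in Athens.

Answer: Athens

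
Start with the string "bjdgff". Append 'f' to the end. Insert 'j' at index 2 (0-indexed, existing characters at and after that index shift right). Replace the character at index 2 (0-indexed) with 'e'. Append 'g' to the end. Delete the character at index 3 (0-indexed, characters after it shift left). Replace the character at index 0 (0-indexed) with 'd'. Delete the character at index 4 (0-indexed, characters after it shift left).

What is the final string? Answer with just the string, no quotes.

Answer: djegffg

Derivation:
Applying each edit step by step:
Start: "bjdgff"
Op 1 (append 'f'): "bjdgff" -> "bjdgfff"
Op 2 (insert 'j' at idx 2): "bjdgfff" -> "bjjdgfff"
Op 3 (replace idx 2: 'j' -> 'e'): "bjjdgfff" -> "bjedgfff"
Op 4 (append 'g'): "bjedgfff" -> "bjedgfffg"
Op 5 (delete idx 3 = 'd'): "bjedgfffg" -> "bjegfffg"
Op 6 (replace idx 0: 'b' -> 'd'): "bjegfffg" -> "djegfffg"
Op 7 (delete idx 4 = 'f'): "djegfffg" -> "djegffg"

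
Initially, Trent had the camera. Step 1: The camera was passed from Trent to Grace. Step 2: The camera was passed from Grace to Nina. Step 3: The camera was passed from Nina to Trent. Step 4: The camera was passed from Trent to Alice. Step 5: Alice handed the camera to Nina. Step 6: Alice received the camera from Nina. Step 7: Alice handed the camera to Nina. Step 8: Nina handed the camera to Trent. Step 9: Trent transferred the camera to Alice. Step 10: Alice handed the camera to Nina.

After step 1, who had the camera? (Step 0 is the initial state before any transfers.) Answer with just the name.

Answer: Grace

Derivation:
Tracking the camera holder through step 1:
After step 0 (start): Trent
After step 1: Grace

At step 1, the holder is Grace.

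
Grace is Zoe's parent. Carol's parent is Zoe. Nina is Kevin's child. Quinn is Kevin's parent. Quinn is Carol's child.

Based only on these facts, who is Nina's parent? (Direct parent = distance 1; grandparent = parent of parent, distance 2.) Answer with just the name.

Reconstructing the parent chain from the given facts:
  Grace -> Zoe -> Carol -> Quinn -> Kevin -> Nina
(each arrow means 'parent of the next')
Positions in the chain (0 = top):
  position of Grace: 0
  position of Zoe: 1
  position of Carol: 2
  position of Quinn: 3
  position of Kevin: 4
  position of Nina: 5

Nina is at position 5; the parent is 1 step up the chain, i.e. position 4: Kevin.

Answer: Kevin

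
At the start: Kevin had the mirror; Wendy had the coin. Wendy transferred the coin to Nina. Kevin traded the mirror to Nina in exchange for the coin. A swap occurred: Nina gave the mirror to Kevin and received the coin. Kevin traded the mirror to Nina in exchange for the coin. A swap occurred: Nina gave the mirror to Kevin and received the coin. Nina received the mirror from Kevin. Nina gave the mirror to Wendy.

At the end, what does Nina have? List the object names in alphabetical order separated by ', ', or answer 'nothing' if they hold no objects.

Answer: coin

Derivation:
Tracking all object holders:
Start: mirror:Kevin, coin:Wendy
Event 1 (give coin: Wendy -> Nina). State: mirror:Kevin, coin:Nina
Event 2 (swap mirror<->coin: now mirror:Nina, coin:Kevin). State: mirror:Nina, coin:Kevin
Event 3 (swap mirror<->coin: now mirror:Kevin, coin:Nina). State: mirror:Kevin, coin:Nina
Event 4 (swap mirror<->coin: now mirror:Nina, coin:Kevin). State: mirror:Nina, coin:Kevin
Event 5 (swap mirror<->coin: now mirror:Kevin, coin:Nina). State: mirror:Kevin, coin:Nina
Event 6 (give mirror: Kevin -> Nina). State: mirror:Nina, coin:Nina
Event 7 (give mirror: Nina -> Wendy). State: mirror:Wendy, coin:Nina

Final state: mirror:Wendy, coin:Nina
Nina holds: coin.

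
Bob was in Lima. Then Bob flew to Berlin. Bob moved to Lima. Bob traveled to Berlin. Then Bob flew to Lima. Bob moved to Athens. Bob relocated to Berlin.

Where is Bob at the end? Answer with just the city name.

Tracking Bob's location:
Start: Bob is in Lima.
After move 1: Lima -> Berlin. Bob is in Berlin.
After move 2: Berlin -> Lima. Bob is in Lima.
After move 3: Lima -> Berlin. Bob is in Berlin.
After move 4: Berlin -> Lima. Bob is in Lima.
After move 5: Lima -> Athens. Bob is in Athens.
After move 6: Athens -> Berlin. Bob is in Berlin.

Answer: Berlin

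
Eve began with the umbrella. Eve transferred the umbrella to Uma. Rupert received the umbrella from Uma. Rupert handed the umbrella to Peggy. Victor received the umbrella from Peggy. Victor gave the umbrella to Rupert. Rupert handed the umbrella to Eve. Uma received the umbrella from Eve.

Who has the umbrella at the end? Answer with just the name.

Tracking the umbrella through each event:
Start: Eve has the umbrella.
After event 1: Uma has the umbrella.
After event 2: Rupert has the umbrella.
After event 3: Peggy has the umbrella.
After event 4: Victor has the umbrella.
After event 5: Rupert has the umbrella.
After event 6: Eve has the umbrella.
After event 7: Uma has the umbrella.

Answer: Uma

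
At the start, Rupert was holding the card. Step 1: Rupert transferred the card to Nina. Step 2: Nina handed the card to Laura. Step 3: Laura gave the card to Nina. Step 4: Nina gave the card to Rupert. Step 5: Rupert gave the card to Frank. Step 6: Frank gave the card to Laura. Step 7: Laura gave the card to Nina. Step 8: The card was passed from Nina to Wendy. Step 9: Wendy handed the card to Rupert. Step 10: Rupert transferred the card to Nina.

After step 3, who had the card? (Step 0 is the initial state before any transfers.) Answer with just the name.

Tracking the card holder through step 3:
After step 0 (start): Rupert
After step 1: Nina
After step 2: Laura
After step 3: Nina

At step 3, the holder is Nina.

Answer: Nina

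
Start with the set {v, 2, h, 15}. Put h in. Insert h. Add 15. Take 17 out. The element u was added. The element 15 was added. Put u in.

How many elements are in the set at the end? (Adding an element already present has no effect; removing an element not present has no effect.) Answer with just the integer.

Tracking the set through each operation:
Start: {15, 2, h, v}
Event 1 (add h): already present, no change. Set: {15, 2, h, v}
Event 2 (add h): already present, no change. Set: {15, 2, h, v}
Event 3 (add 15): already present, no change. Set: {15, 2, h, v}
Event 4 (remove 17): not present, no change. Set: {15, 2, h, v}
Event 5 (add u): added. Set: {15, 2, h, u, v}
Event 6 (add 15): already present, no change. Set: {15, 2, h, u, v}
Event 7 (add u): already present, no change. Set: {15, 2, h, u, v}

Final set: {15, 2, h, u, v} (size 5)

Answer: 5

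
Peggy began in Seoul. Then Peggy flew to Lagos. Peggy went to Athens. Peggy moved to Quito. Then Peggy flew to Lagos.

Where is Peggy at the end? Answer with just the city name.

Answer: Lagos

Derivation:
Tracking Peggy's location:
Start: Peggy is in Seoul.
After move 1: Seoul -> Lagos. Peggy is in Lagos.
After move 2: Lagos -> Athens. Peggy is in Athens.
After move 3: Athens -> Quito. Peggy is in Quito.
After move 4: Quito -> Lagos. Peggy is in Lagos.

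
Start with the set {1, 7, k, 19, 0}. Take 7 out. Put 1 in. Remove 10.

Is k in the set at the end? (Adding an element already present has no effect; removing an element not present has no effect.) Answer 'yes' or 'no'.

Tracking the set through each operation:
Start: {0, 1, 19, 7, k}
Event 1 (remove 7): removed. Set: {0, 1, 19, k}
Event 2 (add 1): already present, no change. Set: {0, 1, 19, k}
Event 3 (remove 10): not present, no change. Set: {0, 1, 19, k}

Final set: {0, 1, 19, k} (size 4)
k is in the final set.

Answer: yes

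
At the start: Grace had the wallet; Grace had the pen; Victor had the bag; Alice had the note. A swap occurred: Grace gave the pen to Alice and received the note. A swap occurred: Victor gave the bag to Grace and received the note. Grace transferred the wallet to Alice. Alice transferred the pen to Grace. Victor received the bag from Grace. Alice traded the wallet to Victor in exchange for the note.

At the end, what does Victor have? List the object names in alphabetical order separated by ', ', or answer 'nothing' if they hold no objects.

Tracking all object holders:
Start: wallet:Grace, pen:Grace, bag:Victor, note:Alice
Event 1 (swap pen<->note: now pen:Alice, note:Grace). State: wallet:Grace, pen:Alice, bag:Victor, note:Grace
Event 2 (swap bag<->note: now bag:Grace, note:Victor). State: wallet:Grace, pen:Alice, bag:Grace, note:Victor
Event 3 (give wallet: Grace -> Alice). State: wallet:Alice, pen:Alice, bag:Grace, note:Victor
Event 4 (give pen: Alice -> Grace). State: wallet:Alice, pen:Grace, bag:Grace, note:Victor
Event 5 (give bag: Grace -> Victor). State: wallet:Alice, pen:Grace, bag:Victor, note:Victor
Event 6 (swap wallet<->note: now wallet:Victor, note:Alice). State: wallet:Victor, pen:Grace, bag:Victor, note:Alice

Final state: wallet:Victor, pen:Grace, bag:Victor, note:Alice
Victor holds: bag, wallet.

Answer: bag, wallet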